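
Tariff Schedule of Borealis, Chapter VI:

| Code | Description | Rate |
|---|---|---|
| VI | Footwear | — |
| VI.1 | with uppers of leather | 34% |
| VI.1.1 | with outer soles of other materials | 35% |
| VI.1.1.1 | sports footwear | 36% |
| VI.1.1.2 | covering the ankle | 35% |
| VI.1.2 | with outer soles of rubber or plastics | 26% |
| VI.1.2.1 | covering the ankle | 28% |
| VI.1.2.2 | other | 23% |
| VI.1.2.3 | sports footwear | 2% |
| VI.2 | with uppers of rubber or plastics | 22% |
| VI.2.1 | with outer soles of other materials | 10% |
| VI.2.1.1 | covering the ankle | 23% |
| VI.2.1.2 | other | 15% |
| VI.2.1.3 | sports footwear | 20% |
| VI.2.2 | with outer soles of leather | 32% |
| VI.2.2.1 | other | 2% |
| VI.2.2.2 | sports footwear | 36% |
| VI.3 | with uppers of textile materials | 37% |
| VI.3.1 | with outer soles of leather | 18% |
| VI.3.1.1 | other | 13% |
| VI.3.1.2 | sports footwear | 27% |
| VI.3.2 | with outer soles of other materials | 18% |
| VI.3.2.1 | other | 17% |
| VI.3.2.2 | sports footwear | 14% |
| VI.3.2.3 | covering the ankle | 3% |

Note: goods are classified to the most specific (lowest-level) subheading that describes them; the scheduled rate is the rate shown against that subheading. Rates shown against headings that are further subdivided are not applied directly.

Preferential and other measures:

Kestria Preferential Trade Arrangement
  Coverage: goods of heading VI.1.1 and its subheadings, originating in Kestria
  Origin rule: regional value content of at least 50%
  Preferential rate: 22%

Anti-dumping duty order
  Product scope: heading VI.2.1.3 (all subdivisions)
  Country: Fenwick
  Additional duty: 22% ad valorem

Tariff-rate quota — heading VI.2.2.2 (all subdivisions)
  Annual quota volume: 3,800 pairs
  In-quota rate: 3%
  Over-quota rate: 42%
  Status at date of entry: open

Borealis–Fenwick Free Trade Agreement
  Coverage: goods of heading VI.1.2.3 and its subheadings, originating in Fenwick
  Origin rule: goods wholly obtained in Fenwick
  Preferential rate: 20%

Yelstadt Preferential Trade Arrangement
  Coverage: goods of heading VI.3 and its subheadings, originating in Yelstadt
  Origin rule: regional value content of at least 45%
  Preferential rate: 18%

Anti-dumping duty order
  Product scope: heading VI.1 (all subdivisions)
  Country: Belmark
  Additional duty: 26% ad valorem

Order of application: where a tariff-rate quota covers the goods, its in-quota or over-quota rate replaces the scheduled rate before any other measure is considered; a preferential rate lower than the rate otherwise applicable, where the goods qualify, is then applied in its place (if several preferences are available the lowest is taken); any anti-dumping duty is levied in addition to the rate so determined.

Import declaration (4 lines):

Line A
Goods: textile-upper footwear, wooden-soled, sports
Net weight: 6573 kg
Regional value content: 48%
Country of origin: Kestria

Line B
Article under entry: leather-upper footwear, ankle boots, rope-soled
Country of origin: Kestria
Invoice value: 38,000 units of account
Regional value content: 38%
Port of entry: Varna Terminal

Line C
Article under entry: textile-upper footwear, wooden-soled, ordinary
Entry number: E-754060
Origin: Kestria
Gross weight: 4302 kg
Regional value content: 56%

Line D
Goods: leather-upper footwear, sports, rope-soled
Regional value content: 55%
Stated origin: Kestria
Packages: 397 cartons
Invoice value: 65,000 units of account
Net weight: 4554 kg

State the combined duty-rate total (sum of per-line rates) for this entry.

88%

Line A: textile-upper → VI.3; wooden-soled → VI.3.2; sports → VI.3.2.2. Scheduled 14%. Kestria agreement on VI.1.1: VI.3.2.2 not covered. → 14%.
Line B: leather-upper → VI.1; rope-soled → VI.1.1; ankle boots → VI.1.1.2. Scheduled 35%. Kestria agreement on VI.1.1: RVC < 50%. → 35%.
Line C: textile-upper → VI.3; wooden-soled → VI.3.2; ordinary → VI.3.2.1. Scheduled 17%. Kestria agreement on VI.1.1: VI.3.2.1 not covered. → 17%.
Line D: leather-upper → VI.1; rope-soled → VI.1.1; sports → VI.1.1.1. Scheduled 36%. Kestria agreement on VI.1.1: RVC ≥ 50% → 22% available; preferential 22%. → 22%.
Sum: 14% + 35% + 17% + 22% = 88%.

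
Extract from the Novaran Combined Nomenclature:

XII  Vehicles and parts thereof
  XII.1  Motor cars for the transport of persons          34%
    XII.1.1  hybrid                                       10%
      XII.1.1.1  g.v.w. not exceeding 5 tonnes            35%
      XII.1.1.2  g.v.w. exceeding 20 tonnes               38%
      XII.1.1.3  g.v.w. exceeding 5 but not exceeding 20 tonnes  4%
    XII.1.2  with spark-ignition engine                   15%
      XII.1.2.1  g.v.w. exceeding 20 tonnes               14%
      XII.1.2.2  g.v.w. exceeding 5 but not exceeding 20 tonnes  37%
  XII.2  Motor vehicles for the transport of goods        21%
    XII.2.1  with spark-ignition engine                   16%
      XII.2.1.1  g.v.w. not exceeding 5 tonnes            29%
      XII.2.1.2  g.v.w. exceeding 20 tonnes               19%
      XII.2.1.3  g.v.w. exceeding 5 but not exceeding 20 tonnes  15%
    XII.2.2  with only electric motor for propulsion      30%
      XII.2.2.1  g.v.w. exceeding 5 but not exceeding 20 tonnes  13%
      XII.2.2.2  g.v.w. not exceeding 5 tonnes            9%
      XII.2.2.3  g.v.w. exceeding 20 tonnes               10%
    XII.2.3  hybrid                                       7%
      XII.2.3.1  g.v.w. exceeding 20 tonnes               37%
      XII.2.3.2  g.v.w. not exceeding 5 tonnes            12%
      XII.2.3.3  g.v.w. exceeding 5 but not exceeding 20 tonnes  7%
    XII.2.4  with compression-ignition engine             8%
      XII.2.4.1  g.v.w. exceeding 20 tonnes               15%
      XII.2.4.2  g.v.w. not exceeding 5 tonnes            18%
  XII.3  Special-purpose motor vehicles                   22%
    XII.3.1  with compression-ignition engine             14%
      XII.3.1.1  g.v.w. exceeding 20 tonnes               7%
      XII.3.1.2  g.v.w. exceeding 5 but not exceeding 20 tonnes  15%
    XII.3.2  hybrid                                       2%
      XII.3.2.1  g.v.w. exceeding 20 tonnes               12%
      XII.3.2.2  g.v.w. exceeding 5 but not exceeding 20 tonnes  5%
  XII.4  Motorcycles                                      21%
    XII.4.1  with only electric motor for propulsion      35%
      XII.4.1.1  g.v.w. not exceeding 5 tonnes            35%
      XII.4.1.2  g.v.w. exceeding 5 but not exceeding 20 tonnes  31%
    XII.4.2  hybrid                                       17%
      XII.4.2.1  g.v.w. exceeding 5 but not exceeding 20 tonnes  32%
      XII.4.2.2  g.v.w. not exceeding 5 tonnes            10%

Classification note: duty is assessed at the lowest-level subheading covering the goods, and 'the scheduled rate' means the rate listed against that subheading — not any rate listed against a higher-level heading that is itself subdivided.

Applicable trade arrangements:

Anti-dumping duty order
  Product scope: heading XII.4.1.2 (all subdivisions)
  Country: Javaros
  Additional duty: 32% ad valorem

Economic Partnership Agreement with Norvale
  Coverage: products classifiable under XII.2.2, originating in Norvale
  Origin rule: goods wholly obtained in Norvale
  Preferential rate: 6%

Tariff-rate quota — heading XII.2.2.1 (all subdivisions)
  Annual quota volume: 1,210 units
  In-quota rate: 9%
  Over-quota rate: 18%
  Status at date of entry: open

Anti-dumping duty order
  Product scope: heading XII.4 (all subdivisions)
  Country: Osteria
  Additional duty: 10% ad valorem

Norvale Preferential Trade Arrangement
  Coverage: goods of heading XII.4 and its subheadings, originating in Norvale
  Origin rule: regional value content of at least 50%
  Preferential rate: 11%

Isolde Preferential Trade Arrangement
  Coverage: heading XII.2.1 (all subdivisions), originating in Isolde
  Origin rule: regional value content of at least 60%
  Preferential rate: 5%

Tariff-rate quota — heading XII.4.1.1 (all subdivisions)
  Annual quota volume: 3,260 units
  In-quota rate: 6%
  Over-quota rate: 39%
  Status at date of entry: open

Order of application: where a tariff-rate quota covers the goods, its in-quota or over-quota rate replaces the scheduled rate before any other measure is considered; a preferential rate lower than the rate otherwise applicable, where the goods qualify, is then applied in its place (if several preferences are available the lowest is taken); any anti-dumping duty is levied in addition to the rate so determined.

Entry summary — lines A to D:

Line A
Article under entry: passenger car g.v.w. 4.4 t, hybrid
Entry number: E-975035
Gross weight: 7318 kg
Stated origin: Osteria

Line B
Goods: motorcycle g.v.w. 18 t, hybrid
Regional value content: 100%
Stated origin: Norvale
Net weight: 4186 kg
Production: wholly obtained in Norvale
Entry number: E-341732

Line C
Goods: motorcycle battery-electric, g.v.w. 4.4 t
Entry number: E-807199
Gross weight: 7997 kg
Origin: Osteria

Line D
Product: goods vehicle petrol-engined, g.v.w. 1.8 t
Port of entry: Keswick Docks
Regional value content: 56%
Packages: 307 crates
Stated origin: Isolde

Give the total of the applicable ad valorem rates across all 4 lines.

91%

Line A: passenger car → XII.1; hybrid → XII.1.1; g.v.w. 4.4 t → XII.1.1.1. Scheduled 35%. No special measure applies. → 35%.
Line B: motorcycle → XII.4; hybrid → XII.4.2; g.v.w. 18 t → XII.4.2.1. Scheduled 32%. Norvale agreement on XII.2.2: XII.4.2.1 not covered; Norvale agreement on XII.4: RVC ≥ 50% → 11% available; preferential 11%. → 11%.
Line C: motorcycle → XII.4; battery-electric → XII.4.1; g.v.w. 4.4 t → XII.4.1.1. Scheduled 35%. quota on XII.4.1.1 open → in-quota 6%; anti-dumping (Osteria, XII.4): +10%; total 6% + 10% = 16%. → 16%.
Line D: goods vehicle → XII.2; petrol-engined → XII.2.1; g.v.w. 1.8 t → XII.2.1.1. Scheduled 29%. Isolde agreement on XII.2.1: RVC < 60%. → 29%.
Sum: 35% + 11% + 16% + 29% = 91%.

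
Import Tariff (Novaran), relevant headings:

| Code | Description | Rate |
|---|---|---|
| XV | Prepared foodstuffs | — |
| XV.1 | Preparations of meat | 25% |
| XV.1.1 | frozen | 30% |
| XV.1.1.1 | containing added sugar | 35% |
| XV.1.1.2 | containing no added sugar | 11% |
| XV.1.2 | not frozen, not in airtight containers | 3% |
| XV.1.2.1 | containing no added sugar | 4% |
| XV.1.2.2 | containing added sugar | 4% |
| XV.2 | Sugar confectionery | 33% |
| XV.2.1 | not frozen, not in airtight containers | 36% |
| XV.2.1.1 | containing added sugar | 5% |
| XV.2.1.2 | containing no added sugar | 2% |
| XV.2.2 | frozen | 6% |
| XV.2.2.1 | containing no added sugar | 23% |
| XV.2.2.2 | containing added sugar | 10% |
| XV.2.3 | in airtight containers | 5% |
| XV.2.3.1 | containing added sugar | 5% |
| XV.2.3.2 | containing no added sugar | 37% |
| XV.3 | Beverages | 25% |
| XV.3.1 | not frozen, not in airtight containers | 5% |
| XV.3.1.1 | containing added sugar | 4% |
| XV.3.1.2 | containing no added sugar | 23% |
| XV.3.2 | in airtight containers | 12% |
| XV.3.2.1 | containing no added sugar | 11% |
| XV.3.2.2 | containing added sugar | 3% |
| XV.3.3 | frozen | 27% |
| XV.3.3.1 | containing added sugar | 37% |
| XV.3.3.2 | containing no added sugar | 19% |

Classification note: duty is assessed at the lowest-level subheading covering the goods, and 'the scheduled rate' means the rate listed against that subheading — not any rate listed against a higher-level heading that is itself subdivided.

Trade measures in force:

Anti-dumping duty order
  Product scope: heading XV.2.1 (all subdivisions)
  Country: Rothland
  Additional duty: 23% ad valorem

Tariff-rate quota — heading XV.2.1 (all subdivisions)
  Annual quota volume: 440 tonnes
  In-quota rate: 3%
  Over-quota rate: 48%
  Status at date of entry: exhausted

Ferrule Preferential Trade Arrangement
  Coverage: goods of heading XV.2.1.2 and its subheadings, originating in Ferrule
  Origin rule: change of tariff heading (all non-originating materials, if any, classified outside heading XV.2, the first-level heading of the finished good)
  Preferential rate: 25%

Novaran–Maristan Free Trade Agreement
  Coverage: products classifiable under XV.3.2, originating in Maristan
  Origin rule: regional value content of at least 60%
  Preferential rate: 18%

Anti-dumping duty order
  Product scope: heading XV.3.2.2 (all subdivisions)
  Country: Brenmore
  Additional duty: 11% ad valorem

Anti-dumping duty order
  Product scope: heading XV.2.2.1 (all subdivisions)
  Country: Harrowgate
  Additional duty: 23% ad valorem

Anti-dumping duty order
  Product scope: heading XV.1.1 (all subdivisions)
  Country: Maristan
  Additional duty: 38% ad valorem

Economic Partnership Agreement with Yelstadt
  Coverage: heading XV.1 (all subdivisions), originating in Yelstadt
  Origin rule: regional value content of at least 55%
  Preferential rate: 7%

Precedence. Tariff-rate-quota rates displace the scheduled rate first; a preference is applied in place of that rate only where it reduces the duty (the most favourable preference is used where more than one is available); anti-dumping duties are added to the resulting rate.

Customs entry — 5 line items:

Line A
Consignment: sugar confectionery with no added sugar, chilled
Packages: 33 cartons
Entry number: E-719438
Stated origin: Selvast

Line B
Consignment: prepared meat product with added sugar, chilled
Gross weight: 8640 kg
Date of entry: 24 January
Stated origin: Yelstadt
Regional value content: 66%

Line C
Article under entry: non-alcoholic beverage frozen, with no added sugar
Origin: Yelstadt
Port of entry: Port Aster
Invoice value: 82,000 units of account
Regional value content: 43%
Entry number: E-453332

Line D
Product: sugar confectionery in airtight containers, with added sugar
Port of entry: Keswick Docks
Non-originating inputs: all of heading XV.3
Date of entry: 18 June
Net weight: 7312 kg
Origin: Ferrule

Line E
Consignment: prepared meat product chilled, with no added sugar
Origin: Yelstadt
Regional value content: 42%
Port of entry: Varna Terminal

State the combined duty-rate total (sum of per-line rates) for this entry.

80%

Line A: sugar confectionery → XV.2; chilled → XV.2.1; with no added sugar → XV.2.1.2. Scheduled 2%. quota on XV.2.1 exhausted → over-quota 48%. → 48%.
Line B: prepared meat product → XV.1; chilled → XV.1.2; with added sugar → XV.1.2.2. Scheduled 4%. Yelstadt agreement on XV.1: RVC ≥ 55% → 7% available; preference 7% not lower than 4% → no reduction. → 4%.
Line C: non-alcoholic beverage → XV.3; frozen → XV.3.3; with no added sugar → XV.3.3.2. Scheduled 19%. Yelstadt agreement on XV.1: XV.3.3.2 not covered. → 19%.
Line D: sugar confectionery → XV.2; in airtight containers → XV.2.3; with added sugar → XV.2.3.1. Scheduled 5%. Ferrule agreement on XV.2.1.2: XV.2.3.1 not covered. → 5%.
Line E: prepared meat product → XV.1; chilled → XV.1.2; with no added sugar → XV.1.2.1. Scheduled 4%. Yelstadt agreement on XV.1: RVC < 55%. → 4%.
Sum: 48% + 4% + 19% + 5% + 4% = 80%.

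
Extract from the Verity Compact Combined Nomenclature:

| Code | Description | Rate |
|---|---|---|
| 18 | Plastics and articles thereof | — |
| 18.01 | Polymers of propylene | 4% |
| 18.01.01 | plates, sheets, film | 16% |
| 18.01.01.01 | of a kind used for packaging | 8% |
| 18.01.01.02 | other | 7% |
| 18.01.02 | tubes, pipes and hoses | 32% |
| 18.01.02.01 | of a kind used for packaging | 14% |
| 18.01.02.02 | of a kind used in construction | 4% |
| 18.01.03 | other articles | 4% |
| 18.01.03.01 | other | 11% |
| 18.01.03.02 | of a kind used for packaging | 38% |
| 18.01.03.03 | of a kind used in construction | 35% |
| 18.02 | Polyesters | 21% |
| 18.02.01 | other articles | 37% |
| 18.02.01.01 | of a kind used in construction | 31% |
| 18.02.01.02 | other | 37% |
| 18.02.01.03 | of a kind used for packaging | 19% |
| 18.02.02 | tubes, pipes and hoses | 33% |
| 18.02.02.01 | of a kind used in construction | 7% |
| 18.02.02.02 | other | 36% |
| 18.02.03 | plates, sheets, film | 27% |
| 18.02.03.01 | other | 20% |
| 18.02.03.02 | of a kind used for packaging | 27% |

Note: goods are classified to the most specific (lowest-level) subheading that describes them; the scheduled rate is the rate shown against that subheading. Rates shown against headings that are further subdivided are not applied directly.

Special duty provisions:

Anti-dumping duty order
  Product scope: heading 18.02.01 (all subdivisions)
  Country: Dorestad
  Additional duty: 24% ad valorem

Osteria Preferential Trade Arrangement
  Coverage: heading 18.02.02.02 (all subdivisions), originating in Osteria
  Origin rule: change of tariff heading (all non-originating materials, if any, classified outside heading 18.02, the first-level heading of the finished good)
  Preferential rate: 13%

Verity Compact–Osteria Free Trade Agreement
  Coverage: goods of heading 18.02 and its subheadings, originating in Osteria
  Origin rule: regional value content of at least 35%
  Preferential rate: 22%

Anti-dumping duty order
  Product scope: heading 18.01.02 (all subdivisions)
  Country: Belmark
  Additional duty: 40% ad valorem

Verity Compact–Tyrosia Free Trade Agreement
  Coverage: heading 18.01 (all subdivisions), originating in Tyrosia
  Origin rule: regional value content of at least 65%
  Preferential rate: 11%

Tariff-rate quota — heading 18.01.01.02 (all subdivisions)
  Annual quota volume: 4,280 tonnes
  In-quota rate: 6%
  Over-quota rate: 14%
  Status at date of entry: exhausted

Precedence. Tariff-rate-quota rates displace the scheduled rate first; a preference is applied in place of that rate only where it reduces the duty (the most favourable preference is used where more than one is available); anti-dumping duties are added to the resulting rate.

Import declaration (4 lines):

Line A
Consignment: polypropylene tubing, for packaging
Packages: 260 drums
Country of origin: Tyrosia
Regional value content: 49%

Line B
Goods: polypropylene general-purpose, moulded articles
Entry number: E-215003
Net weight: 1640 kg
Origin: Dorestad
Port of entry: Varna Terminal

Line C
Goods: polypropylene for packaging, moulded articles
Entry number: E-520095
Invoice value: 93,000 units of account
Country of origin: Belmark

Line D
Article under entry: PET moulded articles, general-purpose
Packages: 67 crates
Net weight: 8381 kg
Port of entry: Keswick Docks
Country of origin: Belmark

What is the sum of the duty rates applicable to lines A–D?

100%

Line A: polypropylene → 18.01; tubing → 18.01.02; for packaging → 18.01.02.01. Scheduled 14%. Tyrosia agreement on 18.01: RVC < 65%. → 14%.
Line B: polypropylene → 18.01; moulded articles → 18.01.03; general-purpose → 18.01.03.01. Scheduled 11%. No special measure applies. → 11%.
Line C: polypropylene → 18.01; moulded articles → 18.01.03; for packaging → 18.01.03.02. Scheduled 38%. No special measure applies. → 38%.
Line D: PET → 18.02; moulded articles → 18.02.01; general-purpose → 18.02.01.02. Scheduled 37%. No special measure applies. → 37%.
Sum: 14% + 11% + 38% + 37% = 100%.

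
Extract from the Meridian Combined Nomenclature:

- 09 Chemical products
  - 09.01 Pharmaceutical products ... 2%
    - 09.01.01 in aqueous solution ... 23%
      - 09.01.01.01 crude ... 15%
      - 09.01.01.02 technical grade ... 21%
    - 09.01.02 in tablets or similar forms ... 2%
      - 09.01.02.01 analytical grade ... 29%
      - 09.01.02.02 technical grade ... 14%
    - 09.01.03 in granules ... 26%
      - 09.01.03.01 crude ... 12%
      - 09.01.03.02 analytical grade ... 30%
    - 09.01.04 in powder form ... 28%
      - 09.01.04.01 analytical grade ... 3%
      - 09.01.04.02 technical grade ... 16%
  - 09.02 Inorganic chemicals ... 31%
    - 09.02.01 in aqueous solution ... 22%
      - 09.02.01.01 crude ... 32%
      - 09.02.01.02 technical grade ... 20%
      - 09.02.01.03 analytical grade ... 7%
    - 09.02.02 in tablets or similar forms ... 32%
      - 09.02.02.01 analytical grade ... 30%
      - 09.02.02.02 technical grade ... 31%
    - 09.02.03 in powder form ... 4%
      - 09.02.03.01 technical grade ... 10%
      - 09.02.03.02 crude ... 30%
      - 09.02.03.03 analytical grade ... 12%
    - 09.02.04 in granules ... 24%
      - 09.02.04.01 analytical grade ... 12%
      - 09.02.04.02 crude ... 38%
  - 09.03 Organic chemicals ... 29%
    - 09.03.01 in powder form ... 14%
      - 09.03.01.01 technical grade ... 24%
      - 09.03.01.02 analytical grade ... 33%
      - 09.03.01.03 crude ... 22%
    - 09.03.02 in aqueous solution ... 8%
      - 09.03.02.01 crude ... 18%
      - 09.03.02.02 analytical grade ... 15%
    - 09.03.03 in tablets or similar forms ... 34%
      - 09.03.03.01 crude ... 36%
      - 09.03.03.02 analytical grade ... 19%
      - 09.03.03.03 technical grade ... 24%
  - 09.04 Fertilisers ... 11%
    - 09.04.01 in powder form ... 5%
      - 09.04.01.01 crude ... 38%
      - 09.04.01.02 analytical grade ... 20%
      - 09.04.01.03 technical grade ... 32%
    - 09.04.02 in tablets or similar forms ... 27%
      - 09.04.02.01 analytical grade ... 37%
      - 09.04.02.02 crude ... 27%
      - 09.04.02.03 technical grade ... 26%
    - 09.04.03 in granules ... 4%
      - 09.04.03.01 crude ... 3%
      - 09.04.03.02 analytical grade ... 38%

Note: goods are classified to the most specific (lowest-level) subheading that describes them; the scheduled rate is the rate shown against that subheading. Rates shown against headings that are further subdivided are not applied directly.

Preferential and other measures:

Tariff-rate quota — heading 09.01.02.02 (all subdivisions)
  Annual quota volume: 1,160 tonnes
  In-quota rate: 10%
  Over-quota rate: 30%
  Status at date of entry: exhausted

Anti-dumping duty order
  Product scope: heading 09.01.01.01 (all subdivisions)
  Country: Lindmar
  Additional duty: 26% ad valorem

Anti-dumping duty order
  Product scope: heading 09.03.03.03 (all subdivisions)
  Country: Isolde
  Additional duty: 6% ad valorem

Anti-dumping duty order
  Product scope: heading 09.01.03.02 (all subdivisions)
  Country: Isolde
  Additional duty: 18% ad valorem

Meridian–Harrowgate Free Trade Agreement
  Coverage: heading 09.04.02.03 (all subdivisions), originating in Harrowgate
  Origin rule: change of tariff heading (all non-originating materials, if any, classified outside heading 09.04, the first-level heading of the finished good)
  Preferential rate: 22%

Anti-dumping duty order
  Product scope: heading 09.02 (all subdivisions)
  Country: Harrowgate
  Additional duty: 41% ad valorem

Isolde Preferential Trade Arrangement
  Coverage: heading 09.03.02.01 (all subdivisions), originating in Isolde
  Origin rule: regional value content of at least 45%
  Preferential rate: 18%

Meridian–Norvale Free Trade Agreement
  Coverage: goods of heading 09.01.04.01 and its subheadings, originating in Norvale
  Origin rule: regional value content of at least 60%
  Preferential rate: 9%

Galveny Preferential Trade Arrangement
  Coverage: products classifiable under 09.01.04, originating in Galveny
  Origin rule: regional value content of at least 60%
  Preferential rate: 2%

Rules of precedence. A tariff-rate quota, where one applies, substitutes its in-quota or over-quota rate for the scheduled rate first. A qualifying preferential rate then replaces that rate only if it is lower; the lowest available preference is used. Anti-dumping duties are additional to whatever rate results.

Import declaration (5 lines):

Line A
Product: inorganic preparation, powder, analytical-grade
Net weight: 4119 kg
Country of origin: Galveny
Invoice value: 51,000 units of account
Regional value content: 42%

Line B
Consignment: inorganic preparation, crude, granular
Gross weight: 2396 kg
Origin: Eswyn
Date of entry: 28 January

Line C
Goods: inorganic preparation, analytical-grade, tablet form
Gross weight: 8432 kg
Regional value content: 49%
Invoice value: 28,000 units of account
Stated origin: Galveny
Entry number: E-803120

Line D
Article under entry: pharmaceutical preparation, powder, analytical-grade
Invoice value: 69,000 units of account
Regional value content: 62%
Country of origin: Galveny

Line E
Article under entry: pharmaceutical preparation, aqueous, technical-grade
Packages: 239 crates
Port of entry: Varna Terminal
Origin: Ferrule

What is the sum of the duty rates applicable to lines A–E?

Line A: inorganic → 09.02; powder → 09.02.03; analytical-grade → 09.02.03.03. Scheduled 12%. Galveny agreement on 09.01.04: 09.02.03.03 not covered. → 12%.
Line B: inorganic → 09.02; granular → 09.02.04; crude → 09.02.04.02. Scheduled 38%. No special measure applies. → 38%.
Line C: inorganic → 09.02; tablet form → 09.02.02; analytical-grade → 09.02.02.01. Scheduled 30%. Galveny agreement on 09.01.04: 09.02.02.01 not covered. → 30%.
Line D: pharmaceutical → 09.01; powder → 09.01.04; analytical-grade → 09.01.04.01. Scheduled 3%. Galveny agreement on 09.01.04: RVC ≥ 60% → 2% available; preferential 2%. → 2%.
Line E: pharmaceutical → 09.01; aqueous → 09.01.01; technical-grade → 09.01.01.02. Scheduled 21%. No special measure applies. → 21%.
Sum: 12% + 38% + 30% + 2% + 21% = 103%.

103%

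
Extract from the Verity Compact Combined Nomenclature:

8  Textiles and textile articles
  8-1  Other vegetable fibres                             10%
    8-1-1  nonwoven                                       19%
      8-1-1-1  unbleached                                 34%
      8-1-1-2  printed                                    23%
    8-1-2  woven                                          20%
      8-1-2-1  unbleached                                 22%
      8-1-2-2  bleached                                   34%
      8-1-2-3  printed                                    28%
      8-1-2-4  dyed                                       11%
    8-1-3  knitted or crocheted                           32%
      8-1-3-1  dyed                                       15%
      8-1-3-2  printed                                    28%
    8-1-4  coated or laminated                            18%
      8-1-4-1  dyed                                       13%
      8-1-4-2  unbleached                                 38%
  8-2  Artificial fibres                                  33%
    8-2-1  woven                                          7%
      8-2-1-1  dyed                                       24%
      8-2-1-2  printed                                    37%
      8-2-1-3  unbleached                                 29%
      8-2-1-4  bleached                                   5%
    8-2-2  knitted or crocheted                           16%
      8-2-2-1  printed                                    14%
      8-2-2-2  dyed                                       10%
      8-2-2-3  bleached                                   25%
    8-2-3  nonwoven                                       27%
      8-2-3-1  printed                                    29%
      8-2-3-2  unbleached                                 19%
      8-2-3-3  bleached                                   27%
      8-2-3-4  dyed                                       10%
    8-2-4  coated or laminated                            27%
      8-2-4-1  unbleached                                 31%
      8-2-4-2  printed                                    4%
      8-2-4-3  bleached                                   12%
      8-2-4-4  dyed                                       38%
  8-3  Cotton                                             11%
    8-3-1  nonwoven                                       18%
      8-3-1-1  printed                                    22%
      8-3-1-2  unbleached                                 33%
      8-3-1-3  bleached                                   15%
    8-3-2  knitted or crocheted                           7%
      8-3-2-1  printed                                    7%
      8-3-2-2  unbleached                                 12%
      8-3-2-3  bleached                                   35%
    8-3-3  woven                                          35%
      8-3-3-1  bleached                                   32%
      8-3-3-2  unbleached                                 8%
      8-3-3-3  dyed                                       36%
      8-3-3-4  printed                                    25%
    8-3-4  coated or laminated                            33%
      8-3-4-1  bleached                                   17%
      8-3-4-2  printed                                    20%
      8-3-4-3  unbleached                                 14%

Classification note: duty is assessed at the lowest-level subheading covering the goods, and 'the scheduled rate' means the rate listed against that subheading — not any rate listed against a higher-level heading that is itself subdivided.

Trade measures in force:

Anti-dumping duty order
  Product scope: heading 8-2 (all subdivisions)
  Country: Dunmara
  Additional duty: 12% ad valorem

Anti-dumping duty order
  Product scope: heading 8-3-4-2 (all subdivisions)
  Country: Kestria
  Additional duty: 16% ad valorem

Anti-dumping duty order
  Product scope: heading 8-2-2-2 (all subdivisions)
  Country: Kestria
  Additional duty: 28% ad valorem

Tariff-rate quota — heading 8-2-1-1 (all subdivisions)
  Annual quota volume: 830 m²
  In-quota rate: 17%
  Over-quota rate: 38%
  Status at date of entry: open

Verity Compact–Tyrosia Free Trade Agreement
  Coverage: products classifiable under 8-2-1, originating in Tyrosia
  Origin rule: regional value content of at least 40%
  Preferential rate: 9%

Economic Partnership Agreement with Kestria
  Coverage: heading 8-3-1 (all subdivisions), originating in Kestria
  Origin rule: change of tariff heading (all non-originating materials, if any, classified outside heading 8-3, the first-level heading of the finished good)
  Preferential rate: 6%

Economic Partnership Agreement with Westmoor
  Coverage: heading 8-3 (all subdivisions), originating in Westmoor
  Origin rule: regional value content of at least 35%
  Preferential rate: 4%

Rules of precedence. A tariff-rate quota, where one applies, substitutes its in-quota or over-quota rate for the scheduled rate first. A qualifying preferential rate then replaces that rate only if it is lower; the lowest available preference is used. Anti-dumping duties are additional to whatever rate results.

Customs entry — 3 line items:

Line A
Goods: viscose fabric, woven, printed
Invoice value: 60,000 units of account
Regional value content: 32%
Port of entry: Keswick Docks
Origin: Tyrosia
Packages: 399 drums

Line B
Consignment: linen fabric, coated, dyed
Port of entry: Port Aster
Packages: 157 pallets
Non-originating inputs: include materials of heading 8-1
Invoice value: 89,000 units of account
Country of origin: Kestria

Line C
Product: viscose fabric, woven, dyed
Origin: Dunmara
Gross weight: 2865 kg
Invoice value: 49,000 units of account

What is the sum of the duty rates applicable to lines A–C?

Line A: viscose → 8-2; woven → 8-2-1; printed → 8-2-1-2. Scheduled 37%. Tyrosia agreement on 8-2-1: RVC < 40%. → 37%.
Line B: linen → 8-1; coated → 8-1-4; dyed → 8-1-4-1. Scheduled 13%. Kestria agreement on 8-3-1: 8-1-4-1 not covered. → 13%.
Line C: viscose → 8-2; woven → 8-2-1; dyed → 8-2-1-1. Scheduled 24%. quota on 8-2-1-1 open → in-quota 17%; anti-dumping (Dunmara, 8-2): +12%; total 17% + 12% = 29%. → 29%.
Sum: 37% + 13% + 29% = 79%.

79%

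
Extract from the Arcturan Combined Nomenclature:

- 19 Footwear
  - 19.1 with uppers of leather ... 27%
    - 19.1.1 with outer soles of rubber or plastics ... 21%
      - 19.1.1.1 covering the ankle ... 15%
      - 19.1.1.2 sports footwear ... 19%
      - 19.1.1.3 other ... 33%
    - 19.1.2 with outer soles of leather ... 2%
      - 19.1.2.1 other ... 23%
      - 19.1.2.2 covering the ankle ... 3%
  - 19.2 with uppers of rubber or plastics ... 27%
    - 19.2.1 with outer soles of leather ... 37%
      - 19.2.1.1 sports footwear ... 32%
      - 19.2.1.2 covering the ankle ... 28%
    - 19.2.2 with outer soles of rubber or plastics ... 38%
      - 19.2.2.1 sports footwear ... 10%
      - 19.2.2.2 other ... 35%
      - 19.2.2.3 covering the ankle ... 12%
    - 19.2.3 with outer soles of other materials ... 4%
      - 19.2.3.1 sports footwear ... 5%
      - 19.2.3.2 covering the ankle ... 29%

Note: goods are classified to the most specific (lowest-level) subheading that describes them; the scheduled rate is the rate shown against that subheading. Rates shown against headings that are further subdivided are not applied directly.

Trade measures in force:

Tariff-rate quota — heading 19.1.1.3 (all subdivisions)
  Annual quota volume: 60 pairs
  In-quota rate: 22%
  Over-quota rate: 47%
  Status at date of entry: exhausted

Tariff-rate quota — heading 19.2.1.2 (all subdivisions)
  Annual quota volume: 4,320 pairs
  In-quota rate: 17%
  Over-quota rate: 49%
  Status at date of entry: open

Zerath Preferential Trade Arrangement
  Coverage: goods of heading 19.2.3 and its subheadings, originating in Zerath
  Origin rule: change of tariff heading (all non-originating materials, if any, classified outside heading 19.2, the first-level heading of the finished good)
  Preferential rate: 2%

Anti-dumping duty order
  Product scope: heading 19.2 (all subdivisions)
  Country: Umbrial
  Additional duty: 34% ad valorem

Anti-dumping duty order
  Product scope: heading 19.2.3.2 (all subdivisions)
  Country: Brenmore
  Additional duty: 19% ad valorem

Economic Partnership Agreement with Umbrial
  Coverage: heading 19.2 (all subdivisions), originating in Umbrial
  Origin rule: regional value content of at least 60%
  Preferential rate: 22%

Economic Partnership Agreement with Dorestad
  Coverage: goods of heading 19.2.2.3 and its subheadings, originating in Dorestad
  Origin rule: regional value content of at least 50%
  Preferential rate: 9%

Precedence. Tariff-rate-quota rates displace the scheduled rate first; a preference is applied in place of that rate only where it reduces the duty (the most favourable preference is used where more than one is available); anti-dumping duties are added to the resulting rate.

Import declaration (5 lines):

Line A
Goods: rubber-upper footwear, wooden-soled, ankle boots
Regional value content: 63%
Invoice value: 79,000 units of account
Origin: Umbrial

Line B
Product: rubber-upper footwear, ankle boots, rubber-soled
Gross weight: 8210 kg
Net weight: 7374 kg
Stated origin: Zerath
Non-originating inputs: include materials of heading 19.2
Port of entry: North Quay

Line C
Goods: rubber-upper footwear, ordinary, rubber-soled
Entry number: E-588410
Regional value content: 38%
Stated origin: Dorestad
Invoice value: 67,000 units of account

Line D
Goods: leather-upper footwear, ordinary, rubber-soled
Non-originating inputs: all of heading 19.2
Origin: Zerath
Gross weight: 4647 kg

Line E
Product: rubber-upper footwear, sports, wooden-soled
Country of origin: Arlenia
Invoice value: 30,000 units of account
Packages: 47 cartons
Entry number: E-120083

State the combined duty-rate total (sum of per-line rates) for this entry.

155%

Line A: rubber-upper → 19.2; wooden-soled → 19.2.3; ankle boots → 19.2.3.2. Scheduled 29%. Umbrial agreement on 19.2: RVC ≥ 60% → 22% available; preferential 22%; anti-dumping (Umbrial, 19.2): +34%; total 22% + 34% = 56%. → 56%.
Line B: rubber-upper → 19.2; rubber-soled → 19.2.2; ankle boots → 19.2.2.3. Scheduled 12%. Zerath agreement on 19.2.3: 19.2.2.3 not covered. → 12%.
Line C: rubber-upper → 19.2; rubber-soled → 19.2.2; ordinary → 19.2.2.2. Scheduled 35%. Dorestad agreement on 19.2.2.3: 19.2.2.2 not covered. → 35%.
Line D: leather-upper → 19.1; rubber-soled → 19.1.1; ordinary → 19.1.1.3. Scheduled 33%. quota on 19.1.1.3 exhausted → over-quota 47%; Zerath agreement on 19.2.3: 19.1.1.3 not covered. → 47%.
Line E: rubber-upper → 19.2; wooden-soled → 19.2.3; sports → 19.2.3.1. Scheduled 5%. No special measure applies. → 5%.
Sum: 56% + 12% + 35% + 47% + 5% = 155%.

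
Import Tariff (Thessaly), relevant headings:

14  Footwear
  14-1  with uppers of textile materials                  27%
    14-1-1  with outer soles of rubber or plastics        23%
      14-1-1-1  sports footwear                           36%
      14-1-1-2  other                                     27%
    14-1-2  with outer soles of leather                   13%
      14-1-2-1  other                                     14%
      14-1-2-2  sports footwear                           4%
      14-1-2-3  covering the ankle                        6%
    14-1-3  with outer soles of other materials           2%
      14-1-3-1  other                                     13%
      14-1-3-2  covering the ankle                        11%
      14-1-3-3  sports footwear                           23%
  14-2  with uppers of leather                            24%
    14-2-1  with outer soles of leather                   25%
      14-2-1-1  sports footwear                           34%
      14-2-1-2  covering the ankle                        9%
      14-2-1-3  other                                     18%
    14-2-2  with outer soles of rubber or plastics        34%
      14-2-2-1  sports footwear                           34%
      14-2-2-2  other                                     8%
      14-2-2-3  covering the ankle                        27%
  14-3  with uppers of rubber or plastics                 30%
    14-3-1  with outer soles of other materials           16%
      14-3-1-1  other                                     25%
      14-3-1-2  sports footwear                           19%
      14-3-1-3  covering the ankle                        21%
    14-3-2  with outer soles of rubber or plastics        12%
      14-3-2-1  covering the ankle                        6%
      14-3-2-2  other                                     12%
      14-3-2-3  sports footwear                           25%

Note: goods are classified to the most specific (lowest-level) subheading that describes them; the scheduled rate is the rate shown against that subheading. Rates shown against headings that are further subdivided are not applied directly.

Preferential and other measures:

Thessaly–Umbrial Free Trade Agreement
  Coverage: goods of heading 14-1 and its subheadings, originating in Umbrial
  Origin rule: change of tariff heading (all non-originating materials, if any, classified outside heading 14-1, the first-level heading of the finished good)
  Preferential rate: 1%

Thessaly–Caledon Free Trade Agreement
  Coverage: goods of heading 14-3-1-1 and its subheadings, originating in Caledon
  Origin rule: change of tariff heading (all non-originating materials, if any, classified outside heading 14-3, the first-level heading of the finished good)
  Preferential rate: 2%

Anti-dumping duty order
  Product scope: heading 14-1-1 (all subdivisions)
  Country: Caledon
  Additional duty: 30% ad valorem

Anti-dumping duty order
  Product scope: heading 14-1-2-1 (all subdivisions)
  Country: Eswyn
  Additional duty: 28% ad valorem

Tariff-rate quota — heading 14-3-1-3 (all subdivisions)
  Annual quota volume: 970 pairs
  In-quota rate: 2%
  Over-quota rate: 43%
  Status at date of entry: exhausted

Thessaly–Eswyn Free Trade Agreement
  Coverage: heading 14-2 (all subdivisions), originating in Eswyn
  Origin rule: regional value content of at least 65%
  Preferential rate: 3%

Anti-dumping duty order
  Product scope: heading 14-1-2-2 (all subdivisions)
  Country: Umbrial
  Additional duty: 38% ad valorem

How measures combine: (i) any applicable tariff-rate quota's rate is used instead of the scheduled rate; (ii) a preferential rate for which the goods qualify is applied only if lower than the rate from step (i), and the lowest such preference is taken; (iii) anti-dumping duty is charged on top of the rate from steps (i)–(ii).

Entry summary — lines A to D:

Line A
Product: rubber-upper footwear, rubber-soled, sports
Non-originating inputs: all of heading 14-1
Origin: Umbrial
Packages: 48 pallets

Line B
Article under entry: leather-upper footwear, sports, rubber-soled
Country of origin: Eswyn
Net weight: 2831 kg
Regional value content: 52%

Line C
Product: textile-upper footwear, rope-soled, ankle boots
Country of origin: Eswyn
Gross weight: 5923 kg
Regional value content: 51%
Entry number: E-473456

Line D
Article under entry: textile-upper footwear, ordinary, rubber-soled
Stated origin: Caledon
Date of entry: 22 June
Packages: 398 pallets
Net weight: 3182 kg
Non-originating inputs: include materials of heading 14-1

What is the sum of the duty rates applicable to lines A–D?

127%

Line A: rubber-upper → 14-3; rubber-soled → 14-3-2; sports → 14-3-2-3. Scheduled 25%. Umbrial agreement on 14-1: 14-3-2-3 not covered. → 25%.
Line B: leather-upper → 14-2; rubber-soled → 14-2-2; sports → 14-2-2-1. Scheduled 34%. Eswyn agreement on 14-2: RVC < 65%. → 34%.
Line C: textile-upper → 14-1; rope-soled → 14-1-3; ankle boots → 14-1-3-2. Scheduled 11%. Eswyn agreement on 14-2: 14-1-3-2 not covered. → 11%.
Line D: textile-upper → 14-1; rubber-soled → 14-1-1; ordinary → 14-1-1-2. Scheduled 27%. Caledon agreement on 14-3-1-1: 14-1-1-2 not covered; anti-dumping (Caledon, 14-1-1): +30%; total 27% + 30% = 57%. → 57%.
Sum: 25% + 34% + 11% + 57% = 127%.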